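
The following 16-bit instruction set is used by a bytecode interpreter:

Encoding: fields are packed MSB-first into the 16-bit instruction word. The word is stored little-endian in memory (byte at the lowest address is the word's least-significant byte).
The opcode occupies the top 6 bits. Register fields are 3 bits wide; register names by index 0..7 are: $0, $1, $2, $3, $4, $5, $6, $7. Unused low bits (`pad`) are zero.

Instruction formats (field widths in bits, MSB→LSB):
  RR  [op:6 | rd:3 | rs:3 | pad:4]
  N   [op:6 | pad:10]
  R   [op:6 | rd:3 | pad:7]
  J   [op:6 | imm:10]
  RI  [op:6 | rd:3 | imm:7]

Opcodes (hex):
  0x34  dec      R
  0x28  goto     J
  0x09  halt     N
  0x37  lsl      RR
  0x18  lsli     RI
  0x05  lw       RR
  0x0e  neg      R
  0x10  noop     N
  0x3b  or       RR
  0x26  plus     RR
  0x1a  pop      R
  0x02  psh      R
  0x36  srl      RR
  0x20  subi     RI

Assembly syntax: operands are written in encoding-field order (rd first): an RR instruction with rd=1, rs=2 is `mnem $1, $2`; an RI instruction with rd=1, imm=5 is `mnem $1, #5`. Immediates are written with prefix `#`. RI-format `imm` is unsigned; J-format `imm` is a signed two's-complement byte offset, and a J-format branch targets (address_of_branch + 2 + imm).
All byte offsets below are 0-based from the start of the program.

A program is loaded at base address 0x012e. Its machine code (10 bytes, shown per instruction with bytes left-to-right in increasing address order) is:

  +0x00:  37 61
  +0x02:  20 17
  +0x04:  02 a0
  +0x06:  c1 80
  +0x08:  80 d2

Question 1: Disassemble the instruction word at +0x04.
goto #2

@+04  little-endian(02 a0) = 0xa002
  op=0xa002>>10=0x28 ⇒ goto (J)
  [9:0] imm=2 = #2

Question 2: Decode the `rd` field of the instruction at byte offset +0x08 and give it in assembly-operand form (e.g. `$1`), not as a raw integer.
$5

off 0x08: read 80 d2 as little → 0xd280
  op=0xd280>>10=0x34 ⇒ dec (R)
  rd: (w>>7)&0x7=0x5 → $5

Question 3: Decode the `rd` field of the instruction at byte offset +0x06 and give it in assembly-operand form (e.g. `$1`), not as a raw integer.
@+06  little-endian(c1 80) = 0x80c1
  top 6b → 0x20 → subi [RI]
  rd@[9:7]=0x1 ⇒ $1
  imm@[6:0]=0x41 ⇒ #65

$1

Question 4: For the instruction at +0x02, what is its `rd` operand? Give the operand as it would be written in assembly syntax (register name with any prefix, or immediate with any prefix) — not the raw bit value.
[02] 20 17 → 0x1720
  top 6b → 0x5 → lw [RR]
  rd: (w>>7)&0x7=0x6 → $6
  rs: (w>>4)&0x7=0x2 → $2

$6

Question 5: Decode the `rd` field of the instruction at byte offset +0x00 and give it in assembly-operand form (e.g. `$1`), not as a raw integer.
$2

off 0x00: read 37 61 as little → 0x6137
  op=0x6137>>10=0x18 ⇒ lsli (RI)
  rd: (w>>7)&0x7=0x2 → $2
  imm: (w>>0)&0x7f=0x37 → #55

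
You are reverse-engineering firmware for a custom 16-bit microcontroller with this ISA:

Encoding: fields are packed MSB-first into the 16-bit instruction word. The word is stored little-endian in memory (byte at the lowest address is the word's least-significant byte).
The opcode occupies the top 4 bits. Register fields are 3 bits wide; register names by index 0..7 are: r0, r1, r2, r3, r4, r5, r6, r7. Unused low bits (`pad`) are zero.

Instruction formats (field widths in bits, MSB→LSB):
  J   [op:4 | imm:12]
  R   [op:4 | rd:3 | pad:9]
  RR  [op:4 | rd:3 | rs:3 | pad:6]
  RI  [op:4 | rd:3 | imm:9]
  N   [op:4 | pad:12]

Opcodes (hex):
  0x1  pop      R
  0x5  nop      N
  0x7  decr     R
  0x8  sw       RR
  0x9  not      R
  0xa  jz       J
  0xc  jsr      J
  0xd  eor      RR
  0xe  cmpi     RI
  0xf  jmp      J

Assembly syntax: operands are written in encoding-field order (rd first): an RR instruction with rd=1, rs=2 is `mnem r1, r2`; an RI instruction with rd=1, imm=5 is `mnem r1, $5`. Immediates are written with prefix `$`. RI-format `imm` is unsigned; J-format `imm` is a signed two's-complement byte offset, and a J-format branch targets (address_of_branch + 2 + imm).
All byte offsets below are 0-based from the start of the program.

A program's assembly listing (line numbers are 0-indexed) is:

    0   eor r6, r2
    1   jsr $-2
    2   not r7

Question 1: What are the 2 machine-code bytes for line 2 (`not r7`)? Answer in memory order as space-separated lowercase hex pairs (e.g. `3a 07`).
line 2 (not): pack op=0x9:4|rd=7:3|pad=0:9 = 0x9e00; little→ 00 9e

00 9e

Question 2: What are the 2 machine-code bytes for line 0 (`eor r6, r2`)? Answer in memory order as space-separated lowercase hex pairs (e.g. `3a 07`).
L0: eor op=0xd:4|rd=6:3|rs=2:3|pad=0:6 ⇒ 0xdc80 ⇒ little 80 dc

80 dc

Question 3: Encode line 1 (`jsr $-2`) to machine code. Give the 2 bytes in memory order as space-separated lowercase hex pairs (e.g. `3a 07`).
fe cf

line 1 (jsr): pack op=0xc:4|imm=-2:12 = 0xcffe; little→ fe cf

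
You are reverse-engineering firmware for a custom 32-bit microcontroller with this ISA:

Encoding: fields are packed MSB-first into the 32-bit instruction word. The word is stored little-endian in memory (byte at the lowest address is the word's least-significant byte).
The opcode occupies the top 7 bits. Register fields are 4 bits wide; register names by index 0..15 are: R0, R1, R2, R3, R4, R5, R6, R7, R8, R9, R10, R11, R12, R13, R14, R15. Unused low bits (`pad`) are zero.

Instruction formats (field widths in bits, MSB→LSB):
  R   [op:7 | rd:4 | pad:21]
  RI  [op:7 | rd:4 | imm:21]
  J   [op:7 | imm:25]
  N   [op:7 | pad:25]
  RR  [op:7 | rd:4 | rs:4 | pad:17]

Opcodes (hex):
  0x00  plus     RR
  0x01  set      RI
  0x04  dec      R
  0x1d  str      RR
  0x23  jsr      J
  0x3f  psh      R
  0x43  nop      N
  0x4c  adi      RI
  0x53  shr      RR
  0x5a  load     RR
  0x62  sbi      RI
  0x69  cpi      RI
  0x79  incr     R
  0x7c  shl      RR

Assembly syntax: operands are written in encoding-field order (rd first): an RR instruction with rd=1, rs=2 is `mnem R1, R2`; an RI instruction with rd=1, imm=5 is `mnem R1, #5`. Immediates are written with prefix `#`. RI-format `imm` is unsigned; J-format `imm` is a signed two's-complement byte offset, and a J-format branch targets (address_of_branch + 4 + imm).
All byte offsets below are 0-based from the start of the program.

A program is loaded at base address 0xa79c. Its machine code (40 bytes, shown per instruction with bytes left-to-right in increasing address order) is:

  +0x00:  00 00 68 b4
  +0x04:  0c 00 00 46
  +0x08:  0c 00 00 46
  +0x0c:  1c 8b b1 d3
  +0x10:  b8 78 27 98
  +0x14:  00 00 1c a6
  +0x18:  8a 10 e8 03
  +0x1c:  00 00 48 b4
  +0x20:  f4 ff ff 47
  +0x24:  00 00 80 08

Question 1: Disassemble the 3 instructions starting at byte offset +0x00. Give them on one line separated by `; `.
load R3, R4; jsr #12; jsr #12

@+00  little-endian(00 00 68 b4) = 0xb4680000
  opcode bits[31:25]=0x5a: load/RR
  rd@[24:21]=0x3 ⇒ R3
  rs@[20:17]=0x4 ⇒ R4
@+04  little-endian(0c 00 00 46) = 0x4600000c
  opcode bits[31:25]=0x23: jsr/J
  imm@[24:0]=0xc ⇒ #12
@+08  little-endian(0c 00 00 46) = 0x4600000c
  opcode bits[31:25]=0x23: jsr/J
  imm@[24:0]=0xc ⇒ #12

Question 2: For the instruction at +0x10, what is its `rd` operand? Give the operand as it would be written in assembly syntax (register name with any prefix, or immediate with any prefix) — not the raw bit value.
off 0x10: read b8 78 27 98 as little → 0x982778b8
  opcode bits[31:25]=0x4c: adi/RI
  rd@[24:21]=0x1 ⇒ R1
  imm@[20:0]=0x778b8 ⇒ #489656

R1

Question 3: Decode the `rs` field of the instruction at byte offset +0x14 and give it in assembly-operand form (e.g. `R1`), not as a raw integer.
[14] 00 00 1c a6 → 0xa61c0000
  opcode bits[31:25]=0x53: shr/RR
  rd@[24:21]=0x0 ⇒ R0
  rs@[20:17]=0xe ⇒ R14

R14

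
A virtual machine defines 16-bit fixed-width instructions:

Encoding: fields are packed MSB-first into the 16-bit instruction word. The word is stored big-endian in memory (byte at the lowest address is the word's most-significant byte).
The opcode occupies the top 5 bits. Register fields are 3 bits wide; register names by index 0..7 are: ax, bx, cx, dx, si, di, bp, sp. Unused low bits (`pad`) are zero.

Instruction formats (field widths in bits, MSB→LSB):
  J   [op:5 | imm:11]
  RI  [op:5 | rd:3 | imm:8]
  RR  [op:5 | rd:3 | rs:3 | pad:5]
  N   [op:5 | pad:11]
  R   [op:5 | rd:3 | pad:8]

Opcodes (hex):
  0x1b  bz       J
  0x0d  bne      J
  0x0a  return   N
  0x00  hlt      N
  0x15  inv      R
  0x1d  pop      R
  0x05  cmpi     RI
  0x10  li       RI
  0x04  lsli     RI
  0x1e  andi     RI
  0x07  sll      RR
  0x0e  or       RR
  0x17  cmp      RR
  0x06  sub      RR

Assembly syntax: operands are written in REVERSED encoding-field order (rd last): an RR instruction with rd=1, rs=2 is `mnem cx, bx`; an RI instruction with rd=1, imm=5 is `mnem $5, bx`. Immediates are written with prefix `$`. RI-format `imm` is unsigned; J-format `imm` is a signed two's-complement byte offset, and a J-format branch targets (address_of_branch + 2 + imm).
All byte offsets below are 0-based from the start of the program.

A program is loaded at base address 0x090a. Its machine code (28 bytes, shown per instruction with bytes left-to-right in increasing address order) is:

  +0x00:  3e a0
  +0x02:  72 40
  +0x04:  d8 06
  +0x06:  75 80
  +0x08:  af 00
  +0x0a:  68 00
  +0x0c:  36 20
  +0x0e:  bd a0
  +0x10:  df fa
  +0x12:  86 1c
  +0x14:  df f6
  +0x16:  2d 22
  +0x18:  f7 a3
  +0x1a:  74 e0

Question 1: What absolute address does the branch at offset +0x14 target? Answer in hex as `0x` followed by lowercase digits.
+0x14: df f6 ⇒ word 0xdff6 (big)
  top 5b → 0x1b → bz [J]
  imm: (w>>0)&0x7ff=0x7f6 (s11→-10) → $-10
  target = base 0x090a + off 0x14 + 2 + imm -10 = 0x0916

0x0916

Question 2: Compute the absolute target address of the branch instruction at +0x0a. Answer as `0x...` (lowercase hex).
+0x0a: 68 00 ⇒ word 0x6800 (big)
  top 5b → 0xd → bne [J]
  imm@[10:0]=0x0 ⇒ $0
  target = base 0x090a + off 0x0a + 2 + imm 0 = 0x0916

0x0916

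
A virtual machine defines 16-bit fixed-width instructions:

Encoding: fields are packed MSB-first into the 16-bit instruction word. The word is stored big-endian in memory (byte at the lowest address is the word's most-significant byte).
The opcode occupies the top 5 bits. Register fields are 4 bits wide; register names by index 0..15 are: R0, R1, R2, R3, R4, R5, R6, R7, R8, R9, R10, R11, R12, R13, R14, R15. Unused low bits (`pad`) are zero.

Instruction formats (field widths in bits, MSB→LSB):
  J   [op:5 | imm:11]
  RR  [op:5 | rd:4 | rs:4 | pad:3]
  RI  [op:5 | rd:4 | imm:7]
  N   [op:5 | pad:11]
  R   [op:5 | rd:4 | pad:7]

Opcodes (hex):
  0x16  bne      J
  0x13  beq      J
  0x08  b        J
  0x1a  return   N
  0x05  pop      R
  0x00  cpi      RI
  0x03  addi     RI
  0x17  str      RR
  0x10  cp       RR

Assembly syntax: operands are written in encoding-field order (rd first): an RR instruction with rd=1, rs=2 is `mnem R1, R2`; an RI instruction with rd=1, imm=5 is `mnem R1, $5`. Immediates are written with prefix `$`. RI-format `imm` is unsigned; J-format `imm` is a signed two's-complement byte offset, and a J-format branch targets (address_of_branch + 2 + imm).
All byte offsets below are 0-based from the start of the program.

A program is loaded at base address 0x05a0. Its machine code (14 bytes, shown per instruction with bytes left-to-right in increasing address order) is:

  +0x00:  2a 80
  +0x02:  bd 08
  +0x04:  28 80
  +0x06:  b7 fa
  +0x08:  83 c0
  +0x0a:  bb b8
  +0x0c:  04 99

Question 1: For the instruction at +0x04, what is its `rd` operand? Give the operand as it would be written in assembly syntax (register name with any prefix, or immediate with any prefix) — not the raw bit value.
R1

off 0x04: read 28 80 as big → 0x2880
  op=0x2880>>11=0x5 ⇒ pop (R)
  rd: (w>>7)&0xf=0x1 → R1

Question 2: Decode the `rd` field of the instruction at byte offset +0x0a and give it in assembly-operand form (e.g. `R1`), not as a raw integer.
+0x0a: bb b8 ⇒ word 0xbbb8 (big)
  op=0xbbb8>>11=0x17 ⇒ str (RR)
  rd: (w>>7)&0xf=0x7 → R7
  rs: (w>>3)&0xf=0x7 → R7

R7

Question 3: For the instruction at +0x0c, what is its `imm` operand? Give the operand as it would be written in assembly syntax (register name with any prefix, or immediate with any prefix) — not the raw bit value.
+0x0c: 04 99 ⇒ word 0x0499 (big)
  op=0x0499>>11=0x0 ⇒ cpi (RI)
  rd@[10:7]=0x9 ⇒ R9
  imm@[6:0]=0x19 ⇒ $25

$25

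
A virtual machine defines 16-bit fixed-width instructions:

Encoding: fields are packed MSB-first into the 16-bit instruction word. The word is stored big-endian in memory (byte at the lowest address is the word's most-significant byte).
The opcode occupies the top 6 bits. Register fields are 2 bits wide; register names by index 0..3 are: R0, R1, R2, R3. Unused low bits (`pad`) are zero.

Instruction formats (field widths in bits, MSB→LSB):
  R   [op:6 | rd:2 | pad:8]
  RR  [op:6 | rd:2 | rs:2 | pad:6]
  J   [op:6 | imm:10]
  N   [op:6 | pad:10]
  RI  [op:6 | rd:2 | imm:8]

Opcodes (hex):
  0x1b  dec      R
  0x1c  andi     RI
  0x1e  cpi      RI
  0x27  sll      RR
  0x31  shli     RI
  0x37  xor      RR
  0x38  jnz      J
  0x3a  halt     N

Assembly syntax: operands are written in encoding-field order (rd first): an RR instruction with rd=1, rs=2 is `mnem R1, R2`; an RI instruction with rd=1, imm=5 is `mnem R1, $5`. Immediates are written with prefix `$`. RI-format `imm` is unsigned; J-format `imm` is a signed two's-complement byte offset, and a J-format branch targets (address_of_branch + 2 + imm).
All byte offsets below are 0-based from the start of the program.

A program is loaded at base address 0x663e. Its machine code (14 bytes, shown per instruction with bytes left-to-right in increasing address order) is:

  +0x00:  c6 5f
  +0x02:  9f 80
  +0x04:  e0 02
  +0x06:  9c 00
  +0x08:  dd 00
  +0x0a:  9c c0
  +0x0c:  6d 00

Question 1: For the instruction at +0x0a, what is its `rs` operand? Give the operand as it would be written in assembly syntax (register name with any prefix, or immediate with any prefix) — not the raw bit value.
R3

+0x0a: 9c c0 ⇒ word 0x9cc0 (big)
  opcode bits[15:10]=0x27: sll/RR
  rd: (w>>8)&0x3=0x0 → R0
  rs: (w>>6)&0x3=0x3 → R3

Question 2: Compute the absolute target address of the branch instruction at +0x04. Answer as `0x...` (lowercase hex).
0x6646

[04] e0 02 → 0xe002
  op=0xe002>>10=0x38 ⇒ jnz (J)
  imm@[9:0]=0x2 ⇒ $2
  target = base 0x663e + off 0x04 + 2 + imm 2 = 0x6646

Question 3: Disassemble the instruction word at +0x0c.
dec R1

+0x0c: 6d 00 ⇒ word 0x6d00 (big)
  op=0x6d00>>10=0x1b ⇒ dec (R)
  rd: (w>>8)&0x3=0x1 → R1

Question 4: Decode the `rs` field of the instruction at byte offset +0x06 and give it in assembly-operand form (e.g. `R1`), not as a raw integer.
@+06  big-endian(9c 00) = 0x9c00
  opcode bits[15:10]=0x27: sll/RR
  [9:8] rd=0 = R0
  [7:6] rs=0 = R0

R0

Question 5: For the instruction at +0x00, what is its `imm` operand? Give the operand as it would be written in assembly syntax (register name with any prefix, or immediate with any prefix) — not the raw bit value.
off 0x00: read c6 5f as big → 0xc65f
  opcode bits[15:10]=0x31: shli/RI
  rd: (w>>8)&0x3=0x2 → R2
  imm: (w>>0)&0xff=0x5f → $95

$95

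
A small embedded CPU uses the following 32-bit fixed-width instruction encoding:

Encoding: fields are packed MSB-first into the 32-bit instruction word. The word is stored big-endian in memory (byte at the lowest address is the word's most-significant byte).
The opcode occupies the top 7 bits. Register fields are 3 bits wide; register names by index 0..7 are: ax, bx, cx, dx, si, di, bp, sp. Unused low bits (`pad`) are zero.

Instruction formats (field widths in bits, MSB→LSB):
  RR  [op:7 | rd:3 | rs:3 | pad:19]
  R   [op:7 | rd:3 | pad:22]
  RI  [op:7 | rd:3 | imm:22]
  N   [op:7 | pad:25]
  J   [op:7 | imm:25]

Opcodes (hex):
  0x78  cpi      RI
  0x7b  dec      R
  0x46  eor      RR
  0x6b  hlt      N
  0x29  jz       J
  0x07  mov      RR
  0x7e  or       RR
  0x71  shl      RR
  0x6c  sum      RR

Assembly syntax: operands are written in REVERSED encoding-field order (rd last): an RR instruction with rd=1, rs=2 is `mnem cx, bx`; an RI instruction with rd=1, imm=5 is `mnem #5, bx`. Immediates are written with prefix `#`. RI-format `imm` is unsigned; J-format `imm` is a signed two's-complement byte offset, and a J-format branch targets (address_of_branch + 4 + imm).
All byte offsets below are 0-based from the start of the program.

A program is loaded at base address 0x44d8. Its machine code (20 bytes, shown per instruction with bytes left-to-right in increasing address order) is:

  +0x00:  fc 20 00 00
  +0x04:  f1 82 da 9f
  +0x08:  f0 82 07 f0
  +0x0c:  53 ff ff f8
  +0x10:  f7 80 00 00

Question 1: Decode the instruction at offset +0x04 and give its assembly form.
@+04  big-endian(f1 82 da 9f) = 0xf182da9f
  op=0xf182da9f>>25=0x78 ⇒ cpi (RI)
  rd@[24:22]=0x6 ⇒ bp
  imm@[21:0]=0x2da9f ⇒ #187039

cpi #187039, bp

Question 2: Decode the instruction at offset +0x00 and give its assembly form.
@+00  big-endian(fc 20 00 00) = 0xfc200000
  opcode bits[31:25]=0x7e: or/RR
  [24:22] rd=0 = ax
  [21:19] rs=4 = si

or si, ax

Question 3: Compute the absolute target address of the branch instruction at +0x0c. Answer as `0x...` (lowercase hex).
[0c] 53 ff ff f8 → 0x53fffff8
  opcode bits[31:25]=0x29: jz/J
  [24:0] imm=33554424 (s25→-8) = #-8
  target = base 0x44d8 + off 0x0c + 4 + imm -8 = 0x44e0

0x44e0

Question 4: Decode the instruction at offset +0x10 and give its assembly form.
off 0x10: read f7 80 00 00 as big → 0xf7800000
  top 7b → 0x7b → dec [R]
  [24:22] rd=6 = bp

dec bp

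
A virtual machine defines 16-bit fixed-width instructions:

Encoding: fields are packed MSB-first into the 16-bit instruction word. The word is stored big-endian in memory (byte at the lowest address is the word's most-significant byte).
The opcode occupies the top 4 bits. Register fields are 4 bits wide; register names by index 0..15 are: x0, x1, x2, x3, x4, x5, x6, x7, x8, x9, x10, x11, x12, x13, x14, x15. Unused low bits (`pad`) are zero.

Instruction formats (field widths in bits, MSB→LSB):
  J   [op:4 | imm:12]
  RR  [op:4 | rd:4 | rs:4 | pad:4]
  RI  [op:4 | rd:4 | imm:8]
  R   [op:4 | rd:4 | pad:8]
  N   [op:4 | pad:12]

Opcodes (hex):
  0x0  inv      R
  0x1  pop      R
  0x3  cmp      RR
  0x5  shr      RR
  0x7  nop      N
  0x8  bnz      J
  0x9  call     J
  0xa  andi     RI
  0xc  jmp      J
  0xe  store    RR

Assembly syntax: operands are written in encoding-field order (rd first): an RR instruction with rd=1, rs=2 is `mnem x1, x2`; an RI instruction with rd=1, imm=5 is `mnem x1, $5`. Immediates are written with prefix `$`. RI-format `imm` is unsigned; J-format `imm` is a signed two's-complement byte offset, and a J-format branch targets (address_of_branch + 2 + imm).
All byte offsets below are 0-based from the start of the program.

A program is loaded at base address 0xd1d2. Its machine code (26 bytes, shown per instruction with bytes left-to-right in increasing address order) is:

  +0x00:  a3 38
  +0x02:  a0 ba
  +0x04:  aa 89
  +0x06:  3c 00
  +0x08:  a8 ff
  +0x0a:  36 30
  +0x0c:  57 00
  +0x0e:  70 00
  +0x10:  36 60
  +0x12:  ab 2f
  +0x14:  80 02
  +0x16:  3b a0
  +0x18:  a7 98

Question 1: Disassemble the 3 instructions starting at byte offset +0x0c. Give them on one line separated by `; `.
shr x7, x0; nop; cmp x6, x6

@+0c  big-endian(57 00) = 0x5700
  top 4b → 0x5 → shr [RR]
  rd@[11:8]=0x7 ⇒ x7
  rs@[7:4]=0x0 ⇒ x0
@+0e  big-endian(70 00) = 0x7000
  top 4b → 0x7 → nop [N]
@+10  big-endian(36 60) = 0x3660
  top 4b → 0x3 → cmp [RR]
  rd@[11:8]=0x6 ⇒ x6
  rs@[7:4]=0x6 ⇒ x6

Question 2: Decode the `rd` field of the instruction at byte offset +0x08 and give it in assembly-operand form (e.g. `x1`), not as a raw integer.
off 0x08: read a8 ff as big → 0xa8ff
  opcode bits[15:12]=0xa: andi/RI
  rd@[11:8]=0x8 ⇒ x8
  imm@[7:0]=0xff ⇒ $255

x8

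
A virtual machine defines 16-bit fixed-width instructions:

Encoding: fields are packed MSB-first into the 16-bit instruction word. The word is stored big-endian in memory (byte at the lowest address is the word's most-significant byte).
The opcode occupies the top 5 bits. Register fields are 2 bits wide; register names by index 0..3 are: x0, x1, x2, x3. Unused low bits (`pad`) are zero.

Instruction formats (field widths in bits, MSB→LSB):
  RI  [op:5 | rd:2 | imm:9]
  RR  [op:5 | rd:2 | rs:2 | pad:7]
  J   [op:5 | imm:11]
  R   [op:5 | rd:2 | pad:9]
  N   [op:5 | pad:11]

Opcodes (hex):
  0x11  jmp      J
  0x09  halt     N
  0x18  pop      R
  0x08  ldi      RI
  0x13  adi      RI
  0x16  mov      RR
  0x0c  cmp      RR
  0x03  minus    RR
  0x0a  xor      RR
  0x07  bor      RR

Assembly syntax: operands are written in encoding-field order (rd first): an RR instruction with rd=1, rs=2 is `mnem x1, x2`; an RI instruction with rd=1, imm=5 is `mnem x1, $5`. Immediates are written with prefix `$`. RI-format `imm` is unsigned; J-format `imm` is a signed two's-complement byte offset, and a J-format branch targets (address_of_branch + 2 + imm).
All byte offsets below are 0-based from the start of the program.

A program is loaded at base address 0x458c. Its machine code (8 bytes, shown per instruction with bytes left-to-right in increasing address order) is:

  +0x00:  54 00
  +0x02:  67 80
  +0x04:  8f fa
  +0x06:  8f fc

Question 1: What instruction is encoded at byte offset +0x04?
jmp $-6

@+04  big-endian(8f fa) = 0x8ffa
  opcode bits[15:11]=0x11: jmp/J
  imm: (w>>0)&0x7ff=0x7fa (s11→-6) → $-6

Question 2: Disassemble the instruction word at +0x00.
[00] 54 00 → 0x5400
  top 5b → 0xa → xor [RR]
  rd@[10:9]=0x2 ⇒ x2
  rs@[8:7]=0x0 ⇒ x0

xor x2, x0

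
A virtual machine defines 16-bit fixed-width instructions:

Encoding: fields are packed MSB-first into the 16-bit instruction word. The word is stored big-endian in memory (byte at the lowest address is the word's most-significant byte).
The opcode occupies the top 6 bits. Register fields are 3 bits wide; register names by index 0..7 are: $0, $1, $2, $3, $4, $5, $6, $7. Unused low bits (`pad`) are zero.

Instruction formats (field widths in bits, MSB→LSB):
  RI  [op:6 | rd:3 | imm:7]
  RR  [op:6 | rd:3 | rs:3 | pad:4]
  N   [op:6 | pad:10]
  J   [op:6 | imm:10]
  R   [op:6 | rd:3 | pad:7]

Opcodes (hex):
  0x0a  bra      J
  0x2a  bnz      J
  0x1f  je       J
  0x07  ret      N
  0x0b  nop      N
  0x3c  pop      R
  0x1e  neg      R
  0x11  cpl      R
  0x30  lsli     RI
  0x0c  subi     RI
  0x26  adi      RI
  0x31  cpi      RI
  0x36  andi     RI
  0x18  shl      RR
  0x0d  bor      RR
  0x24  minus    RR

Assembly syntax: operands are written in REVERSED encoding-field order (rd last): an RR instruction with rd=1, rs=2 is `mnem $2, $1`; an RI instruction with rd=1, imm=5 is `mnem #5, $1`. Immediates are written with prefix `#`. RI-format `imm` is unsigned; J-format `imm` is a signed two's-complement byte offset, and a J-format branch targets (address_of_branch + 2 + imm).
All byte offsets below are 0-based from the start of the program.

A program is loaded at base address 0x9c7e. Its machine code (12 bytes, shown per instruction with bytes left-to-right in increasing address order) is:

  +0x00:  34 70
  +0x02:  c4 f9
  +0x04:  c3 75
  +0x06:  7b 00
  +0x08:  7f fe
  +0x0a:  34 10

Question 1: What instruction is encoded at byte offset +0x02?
cpi #121, $1

@+02  big-endian(c4 f9) = 0xc4f9
  top 6b → 0x31 → cpi [RI]
  rd: (w>>7)&0x7=0x1 → $1
  imm: (w>>0)&0x7f=0x79 → #121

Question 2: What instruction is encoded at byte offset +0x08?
je #-2

@+08  big-endian(7f fe) = 0x7ffe
  opcode bits[15:10]=0x1f: je/J
  imm: (w>>0)&0x3ff=0x3fe (s10→-2) → #-2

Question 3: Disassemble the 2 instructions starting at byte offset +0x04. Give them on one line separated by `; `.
lsli #117, $6; neg $6

[04] c3 75 → 0xc375
  top 6b → 0x30 → lsli [RI]
  rd@[9:7]=0x6 ⇒ $6
  imm@[6:0]=0x75 ⇒ #117
[06] 7b 00 → 0x7b00
  top 6b → 0x1e → neg [R]
  rd@[9:7]=0x6 ⇒ $6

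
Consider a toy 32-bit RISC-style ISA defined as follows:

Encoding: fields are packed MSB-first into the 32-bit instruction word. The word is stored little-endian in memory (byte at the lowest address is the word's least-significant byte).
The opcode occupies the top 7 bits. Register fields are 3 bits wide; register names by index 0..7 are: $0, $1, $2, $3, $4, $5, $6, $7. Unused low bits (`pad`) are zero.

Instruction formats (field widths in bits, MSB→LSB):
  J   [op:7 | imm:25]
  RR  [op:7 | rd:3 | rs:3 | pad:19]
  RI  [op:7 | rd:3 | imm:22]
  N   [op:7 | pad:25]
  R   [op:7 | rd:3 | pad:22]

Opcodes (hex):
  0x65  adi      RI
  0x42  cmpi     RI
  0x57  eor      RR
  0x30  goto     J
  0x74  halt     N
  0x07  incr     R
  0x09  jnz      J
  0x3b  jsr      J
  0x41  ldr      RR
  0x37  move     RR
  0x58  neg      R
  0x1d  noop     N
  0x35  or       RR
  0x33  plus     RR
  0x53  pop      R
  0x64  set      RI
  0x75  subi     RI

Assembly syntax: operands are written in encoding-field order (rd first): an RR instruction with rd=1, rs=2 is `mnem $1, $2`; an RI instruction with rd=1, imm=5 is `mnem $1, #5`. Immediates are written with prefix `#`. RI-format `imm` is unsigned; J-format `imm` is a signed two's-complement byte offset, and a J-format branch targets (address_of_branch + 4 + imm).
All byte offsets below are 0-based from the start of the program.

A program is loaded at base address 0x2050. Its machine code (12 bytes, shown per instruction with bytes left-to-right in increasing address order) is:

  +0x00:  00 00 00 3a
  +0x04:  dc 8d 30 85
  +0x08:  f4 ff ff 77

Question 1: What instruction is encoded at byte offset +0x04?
[04] dc 8d 30 85 → 0x85308ddc
  top 7b → 0x42 → cmpi [RI]
  rd@[24:22]=0x4 ⇒ $4
  imm@[21:0]=0x308ddc ⇒ #3182044

cmpi $4, #3182044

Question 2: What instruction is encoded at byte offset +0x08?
jsr #-12

off 0x08: read f4 ff ff 77 as little → 0x77fffff4
  opcode bits[31:25]=0x3b: jsr/J
  [24:0] imm=33554420 (s25→-12) = #-12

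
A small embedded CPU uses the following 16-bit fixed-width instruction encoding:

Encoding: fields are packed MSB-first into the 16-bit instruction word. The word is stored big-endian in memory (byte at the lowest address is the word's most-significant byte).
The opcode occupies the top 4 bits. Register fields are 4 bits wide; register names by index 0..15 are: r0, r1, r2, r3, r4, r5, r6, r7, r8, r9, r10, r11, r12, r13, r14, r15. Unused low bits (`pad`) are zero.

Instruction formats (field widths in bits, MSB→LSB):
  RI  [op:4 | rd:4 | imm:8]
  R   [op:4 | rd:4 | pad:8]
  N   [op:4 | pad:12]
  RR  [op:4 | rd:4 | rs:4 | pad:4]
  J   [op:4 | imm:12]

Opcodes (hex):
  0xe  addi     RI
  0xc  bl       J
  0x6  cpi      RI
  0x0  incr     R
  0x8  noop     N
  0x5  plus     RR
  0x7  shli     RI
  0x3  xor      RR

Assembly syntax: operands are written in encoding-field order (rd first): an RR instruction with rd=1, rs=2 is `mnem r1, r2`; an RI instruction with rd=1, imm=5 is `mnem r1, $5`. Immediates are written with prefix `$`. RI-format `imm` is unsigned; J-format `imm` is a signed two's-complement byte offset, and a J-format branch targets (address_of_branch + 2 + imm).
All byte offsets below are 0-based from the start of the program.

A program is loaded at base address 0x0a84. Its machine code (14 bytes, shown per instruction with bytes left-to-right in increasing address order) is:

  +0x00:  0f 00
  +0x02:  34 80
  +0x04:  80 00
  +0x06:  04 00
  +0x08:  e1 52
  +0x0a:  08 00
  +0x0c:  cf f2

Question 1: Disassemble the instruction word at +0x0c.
bl $-14

[0c] cf f2 → 0xcff2
  opcode bits[15:12]=0xc: bl/J
  imm@[11:0]=0xff2 (s12→-14) ⇒ $-14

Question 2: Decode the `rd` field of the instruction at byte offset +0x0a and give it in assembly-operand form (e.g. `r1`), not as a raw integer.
off 0x0a: read 08 00 as big → 0x0800
  op=0x0800>>12=0x0 ⇒ incr (R)
  rd: (w>>8)&0xf=0x8 → r8

r8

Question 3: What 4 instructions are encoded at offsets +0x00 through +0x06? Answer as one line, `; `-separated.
incr r15; xor r4, r8; noop; incr r4

@+00  big-endian(0f 00) = 0x0f00
  opcode bits[15:12]=0x0: incr/R
  rd: (w>>8)&0xf=0xf → r15
@+02  big-endian(34 80) = 0x3480
  opcode bits[15:12]=0x3: xor/RR
  rd: (w>>8)&0xf=0x4 → r4
  rs: (w>>4)&0xf=0x8 → r8
@+04  big-endian(80 00) = 0x8000
  opcode bits[15:12]=0x8: noop/N
@+06  big-endian(04 00) = 0x0400
  opcode bits[15:12]=0x0: incr/R
  rd: (w>>8)&0xf=0x4 → r4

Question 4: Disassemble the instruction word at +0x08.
addi r1, $82

[08] e1 52 → 0xe152
  op=0xe152>>12=0xe ⇒ addi (RI)
  rd@[11:8]=0x1 ⇒ r1
  imm@[7:0]=0x52 ⇒ $82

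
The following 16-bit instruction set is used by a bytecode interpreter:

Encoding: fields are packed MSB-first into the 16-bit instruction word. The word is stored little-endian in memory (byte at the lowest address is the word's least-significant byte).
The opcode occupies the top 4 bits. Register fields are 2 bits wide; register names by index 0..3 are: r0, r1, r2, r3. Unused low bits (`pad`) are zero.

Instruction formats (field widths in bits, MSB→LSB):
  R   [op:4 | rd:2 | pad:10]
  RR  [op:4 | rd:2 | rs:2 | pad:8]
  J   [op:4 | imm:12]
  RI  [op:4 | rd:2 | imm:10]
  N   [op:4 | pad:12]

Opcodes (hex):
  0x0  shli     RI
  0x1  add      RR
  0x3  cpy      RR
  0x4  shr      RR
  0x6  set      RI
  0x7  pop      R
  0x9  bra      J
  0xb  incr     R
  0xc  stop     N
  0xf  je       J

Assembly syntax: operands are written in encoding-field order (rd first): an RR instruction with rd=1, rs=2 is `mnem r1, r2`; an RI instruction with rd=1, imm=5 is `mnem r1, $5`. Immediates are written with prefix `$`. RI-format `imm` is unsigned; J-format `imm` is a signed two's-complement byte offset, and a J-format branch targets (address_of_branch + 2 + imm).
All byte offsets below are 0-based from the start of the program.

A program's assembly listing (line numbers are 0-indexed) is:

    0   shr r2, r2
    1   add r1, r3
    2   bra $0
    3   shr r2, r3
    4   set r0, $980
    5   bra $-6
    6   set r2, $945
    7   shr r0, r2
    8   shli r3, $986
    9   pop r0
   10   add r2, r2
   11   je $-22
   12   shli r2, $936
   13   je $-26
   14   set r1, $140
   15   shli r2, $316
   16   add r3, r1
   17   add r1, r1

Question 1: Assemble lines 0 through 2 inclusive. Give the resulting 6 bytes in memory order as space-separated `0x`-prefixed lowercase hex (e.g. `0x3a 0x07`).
0x00 0x4a 0x00 0x17 0x00 0x90

L0: shr op=0x4:4|rd=2:2|rs=2:2|pad=0:8 ⇒ 0x4a00 ⇒ little 00 4a
L1: add op=0x1:4|rd=1:2|rs=3:2|pad=0:8 ⇒ 0x1700 ⇒ little 00 17
L2: bra op=0x9:4|imm=0:12 ⇒ 0x9000 ⇒ little 00 90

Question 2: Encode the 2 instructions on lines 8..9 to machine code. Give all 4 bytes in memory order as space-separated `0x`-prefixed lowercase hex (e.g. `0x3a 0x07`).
L8: shli op=0x0:4|rd=3:2|imm=986:10 ⇒ 0x0fda ⇒ little da 0f
L9: pop op=0x7:4|rd=0:2|pad=0:10 ⇒ 0x7000 ⇒ little 00 70

0xda 0x0f 0x00 0x70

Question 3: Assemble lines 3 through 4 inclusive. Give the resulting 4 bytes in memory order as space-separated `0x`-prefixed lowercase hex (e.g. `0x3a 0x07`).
0x00 0x4b 0xd4 0x63

3. shr fields op=0x4:4|rd=2:2|rs=3:2|pad=0:8 → word 4b00h → 00 4b
4. set fields op=0x6:4|rd=0:2|imm=980:10 → word 63d4h → d4 63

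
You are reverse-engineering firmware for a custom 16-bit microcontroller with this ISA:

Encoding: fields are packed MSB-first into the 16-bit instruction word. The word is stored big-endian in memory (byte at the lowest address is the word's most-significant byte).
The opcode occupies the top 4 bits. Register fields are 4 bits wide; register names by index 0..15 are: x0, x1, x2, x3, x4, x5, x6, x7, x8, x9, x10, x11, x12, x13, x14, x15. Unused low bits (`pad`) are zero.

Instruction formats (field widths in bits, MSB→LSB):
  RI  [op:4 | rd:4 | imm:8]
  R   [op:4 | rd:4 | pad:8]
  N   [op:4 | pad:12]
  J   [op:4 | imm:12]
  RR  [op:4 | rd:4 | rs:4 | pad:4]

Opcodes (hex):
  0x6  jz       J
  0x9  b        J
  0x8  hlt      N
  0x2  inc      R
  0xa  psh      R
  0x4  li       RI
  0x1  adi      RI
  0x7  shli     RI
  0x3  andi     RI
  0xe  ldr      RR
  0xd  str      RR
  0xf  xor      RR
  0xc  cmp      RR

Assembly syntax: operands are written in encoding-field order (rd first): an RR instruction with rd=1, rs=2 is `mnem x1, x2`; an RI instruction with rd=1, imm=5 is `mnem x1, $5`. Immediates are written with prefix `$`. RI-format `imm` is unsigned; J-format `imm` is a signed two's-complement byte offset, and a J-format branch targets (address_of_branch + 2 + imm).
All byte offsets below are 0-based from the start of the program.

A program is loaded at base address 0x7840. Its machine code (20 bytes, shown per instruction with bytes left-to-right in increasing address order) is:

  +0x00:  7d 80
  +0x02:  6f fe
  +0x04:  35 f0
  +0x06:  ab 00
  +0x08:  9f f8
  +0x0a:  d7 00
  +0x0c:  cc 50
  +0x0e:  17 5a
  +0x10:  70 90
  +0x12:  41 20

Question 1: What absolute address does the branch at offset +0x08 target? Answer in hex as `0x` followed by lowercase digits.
0x7842

off 0x08: read 9f f8 as big → 0x9ff8
  op=0x9ff8>>12=0x9 ⇒ b (J)
  imm: (w>>0)&0xfff=0xff8 (s12→-8) → $-8
  target = base 0x7840 + off 0x08 + 2 + imm -8 = 0x7842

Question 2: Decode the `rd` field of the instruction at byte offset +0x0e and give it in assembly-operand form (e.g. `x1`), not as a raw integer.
x7

off 0x0e: read 17 5a as big → 0x175a
  opcode bits[15:12]=0x1: adi/RI
  rd@[11:8]=0x7 ⇒ x7
  imm@[7:0]=0x5a ⇒ $90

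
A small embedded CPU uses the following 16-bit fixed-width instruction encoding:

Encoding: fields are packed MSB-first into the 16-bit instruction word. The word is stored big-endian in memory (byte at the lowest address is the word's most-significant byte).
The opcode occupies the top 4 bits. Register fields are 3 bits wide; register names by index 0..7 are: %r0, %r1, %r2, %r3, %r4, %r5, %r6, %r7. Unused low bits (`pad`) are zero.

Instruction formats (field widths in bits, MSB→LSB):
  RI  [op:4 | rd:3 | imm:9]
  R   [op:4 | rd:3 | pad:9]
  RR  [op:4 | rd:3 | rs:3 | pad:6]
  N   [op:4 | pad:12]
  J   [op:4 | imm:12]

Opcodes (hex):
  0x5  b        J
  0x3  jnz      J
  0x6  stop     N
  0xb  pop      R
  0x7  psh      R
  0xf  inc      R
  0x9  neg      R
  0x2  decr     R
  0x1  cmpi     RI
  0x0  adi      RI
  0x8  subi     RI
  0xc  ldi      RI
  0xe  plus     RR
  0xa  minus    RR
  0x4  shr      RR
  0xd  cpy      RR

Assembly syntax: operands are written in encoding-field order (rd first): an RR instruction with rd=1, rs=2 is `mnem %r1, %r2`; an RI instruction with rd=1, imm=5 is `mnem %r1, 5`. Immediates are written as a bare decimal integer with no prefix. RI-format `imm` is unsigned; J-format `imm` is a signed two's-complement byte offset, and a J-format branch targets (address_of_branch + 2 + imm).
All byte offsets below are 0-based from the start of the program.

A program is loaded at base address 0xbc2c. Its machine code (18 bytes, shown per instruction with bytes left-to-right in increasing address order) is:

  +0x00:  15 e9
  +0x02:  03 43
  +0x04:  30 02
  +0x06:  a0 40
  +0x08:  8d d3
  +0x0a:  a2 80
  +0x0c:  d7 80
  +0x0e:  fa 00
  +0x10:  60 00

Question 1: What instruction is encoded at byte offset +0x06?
[06] a0 40 → 0xa040
  op=0xa040>>12=0xa ⇒ minus (RR)
  rd@[11:9]=0x0 ⇒ %r0
  rs@[8:6]=0x1 ⇒ %r1

minus %r0, %r1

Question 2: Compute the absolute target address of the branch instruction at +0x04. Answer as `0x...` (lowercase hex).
0xbc34

off 0x04: read 30 02 as big → 0x3002
  op=0x3002>>12=0x3 ⇒ jnz (J)
  [11:0] imm=2 = 2
  target = base 0xbc2c + off 0x04 + 2 + imm 2 = 0xbc34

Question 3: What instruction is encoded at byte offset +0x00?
off 0x00: read 15 e9 as big → 0x15e9
  op=0x15e9>>12=0x1 ⇒ cmpi (RI)
  rd: (w>>9)&0x7=0x2 → %r2
  imm: (w>>0)&0x1ff=0x1e9 → 489

cmpi %r2, 489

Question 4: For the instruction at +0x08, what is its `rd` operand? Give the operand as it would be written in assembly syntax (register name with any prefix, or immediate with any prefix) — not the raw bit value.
%r6

@+08  big-endian(8d d3) = 0x8dd3
  op=0x8dd3>>12=0x8 ⇒ subi (RI)
  [11:9] rd=6 = %r6
  [8:0] imm=467 = 467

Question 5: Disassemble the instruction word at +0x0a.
+0x0a: a2 80 ⇒ word 0xa280 (big)
  top 4b → 0xa → minus [RR]
  [11:9] rd=1 = %r1
  [8:6] rs=2 = %r2

minus %r1, %r2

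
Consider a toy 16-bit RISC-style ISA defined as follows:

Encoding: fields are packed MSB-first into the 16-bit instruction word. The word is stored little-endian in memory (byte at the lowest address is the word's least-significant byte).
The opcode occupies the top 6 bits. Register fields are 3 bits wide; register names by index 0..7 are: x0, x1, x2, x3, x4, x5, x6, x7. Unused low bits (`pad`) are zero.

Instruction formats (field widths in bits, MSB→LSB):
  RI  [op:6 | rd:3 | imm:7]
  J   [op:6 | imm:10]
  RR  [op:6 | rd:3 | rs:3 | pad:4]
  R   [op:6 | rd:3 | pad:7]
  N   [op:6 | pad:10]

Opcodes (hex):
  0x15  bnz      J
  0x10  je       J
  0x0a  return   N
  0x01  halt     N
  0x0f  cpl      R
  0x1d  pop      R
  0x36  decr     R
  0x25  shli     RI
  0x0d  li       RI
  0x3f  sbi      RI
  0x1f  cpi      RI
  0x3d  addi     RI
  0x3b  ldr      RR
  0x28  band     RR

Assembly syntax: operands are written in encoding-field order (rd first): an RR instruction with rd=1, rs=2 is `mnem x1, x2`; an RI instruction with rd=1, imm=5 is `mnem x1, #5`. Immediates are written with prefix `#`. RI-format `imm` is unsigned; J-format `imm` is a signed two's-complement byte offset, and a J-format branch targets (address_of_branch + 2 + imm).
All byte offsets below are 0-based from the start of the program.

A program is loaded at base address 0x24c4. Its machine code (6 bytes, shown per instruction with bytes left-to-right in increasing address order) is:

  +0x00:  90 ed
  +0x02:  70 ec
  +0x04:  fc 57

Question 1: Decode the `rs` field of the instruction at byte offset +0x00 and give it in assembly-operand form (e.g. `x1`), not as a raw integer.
x1

+0x00: 90 ed ⇒ word 0xed90 (little)
  opcode bits[15:10]=0x3b: ldr/RR
  rd: (w>>7)&0x7=0x3 → x3
  rs: (w>>4)&0x7=0x1 → x1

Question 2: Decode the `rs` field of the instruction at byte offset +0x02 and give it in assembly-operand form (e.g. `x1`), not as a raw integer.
x7

+0x02: 70 ec ⇒ word 0xec70 (little)
  opcode bits[15:10]=0x3b: ldr/RR
  rd@[9:7]=0x0 ⇒ x0
  rs@[6:4]=0x7 ⇒ x7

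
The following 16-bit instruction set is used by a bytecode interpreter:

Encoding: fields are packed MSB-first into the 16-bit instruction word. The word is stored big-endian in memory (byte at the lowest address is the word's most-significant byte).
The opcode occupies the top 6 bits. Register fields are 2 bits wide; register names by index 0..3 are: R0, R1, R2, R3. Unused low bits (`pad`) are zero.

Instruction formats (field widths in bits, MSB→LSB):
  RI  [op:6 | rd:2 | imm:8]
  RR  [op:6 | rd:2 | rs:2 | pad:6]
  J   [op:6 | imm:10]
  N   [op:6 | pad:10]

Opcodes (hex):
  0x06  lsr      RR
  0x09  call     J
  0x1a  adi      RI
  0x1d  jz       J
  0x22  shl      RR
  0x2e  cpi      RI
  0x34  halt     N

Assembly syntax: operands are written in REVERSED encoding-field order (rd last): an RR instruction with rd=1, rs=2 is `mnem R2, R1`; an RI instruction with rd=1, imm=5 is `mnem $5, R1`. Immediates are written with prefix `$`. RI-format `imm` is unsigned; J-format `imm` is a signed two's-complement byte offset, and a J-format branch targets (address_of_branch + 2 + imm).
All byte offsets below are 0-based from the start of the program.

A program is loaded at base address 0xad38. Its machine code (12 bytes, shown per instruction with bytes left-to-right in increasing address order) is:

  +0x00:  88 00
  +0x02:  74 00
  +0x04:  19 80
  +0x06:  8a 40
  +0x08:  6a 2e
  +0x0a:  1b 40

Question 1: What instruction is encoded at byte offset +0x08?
adi $46, R2

@+08  big-endian(6a 2e) = 0x6a2e
  opcode bits[15:10]=0x1a: adi/RI
  [9:8] rd=2 = R2
  [7:0] imm=46 = $46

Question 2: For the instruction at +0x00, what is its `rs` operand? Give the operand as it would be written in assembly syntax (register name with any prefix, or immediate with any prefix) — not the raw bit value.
[00] 88 00 → 0x8800
  op=0x8800>>10=0x22 ⇒ shl (RR)
  rd@[9:8]=0x0 ⇒ R0
  rs@[7:6]=0x0 ⇒ R0

R0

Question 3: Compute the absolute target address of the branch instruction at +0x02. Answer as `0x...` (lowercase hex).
0xad3c

+0x02: 74 00 ⇒ word 0x7400 (big)
  top 6b → 0x1d → jz [J]
  imm@[9:0]=0x0 ⇒ $0
  target = base 0xad38 + off 0x02 + 2 + imm 0 = 0xad3c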